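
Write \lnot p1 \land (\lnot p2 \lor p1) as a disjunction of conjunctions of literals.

\lnot p1 \land (\lnot p2 \lor p1)
≡ (\lnot p1 \land \lnot p2) \lor (\lnot p1 \land p1)   — distribute \land over \lor
≡ \lnot p1 \land \lnot p2   — simplify

\lnot p1 \land \lnot p2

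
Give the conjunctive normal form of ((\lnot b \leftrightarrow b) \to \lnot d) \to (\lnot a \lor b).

((\lnot b \leftrightarrow b) \to \lnot d) \to (\lnot a \lor b)
≡ \lnot ((\lnot b \leftrightarrow b) \to \lnot d) \lor \lnot a \lor b   [eliminate \to]
≡ \lnot (\lnot (\lnot b \leftrightarrow b) \lor \lnot d) \lor \lnot a \lor b   [eliminate \to]
≡ \lnot (\lnot ((\lnot b \to b) \land (b \to \lnot b)) \lor \lnot d) \lor \lnot a \lor b   [eliminate \leftrightarrow]
≡ \lnot (\lnot ((\lnot \lnot b \lor b) \land (b \to \lnot b)) \lor \lnot d) \lor \lnot a \lor b   [eliminate \to]
≡ \lnot (\lnot ((\lnot \lnot b \lor b) \land (\lnot b \lor \lnot b)) \lor \lnot d) \lor \lnot a \lor b   [eliminate \to]
≡ (\lnot \lnot ((\lnot \lnot b \lor b) \land (\lnot b \lor \lnot b)) \land \lnot \lnot d) \lor \lnot a \lor b   [De Morgan]
≡ ((\lnot \lnot b \lor b) \land (\lnot b \lor \lnot b) \land \lnot \lnot d) \lor \lnot a \lor b   [double negation]
≡ ((b \lor b) \land (\lnot b \lor \lnot b) \land \lnot \lnot d) \lor \lnot a \lor b   [double negation]
≡ ((b \lor b) \land (\lnot b \lor \lnot b) \land d) \lor \lnot a \lor b   [double negation]
≡ (b \lor b \lor \lnot a \lor b) \land (\lnot b \lor \lnot b \lor \lnot a \lor b) \land (d \lor \lnot a \lor b)   [distribute \lor over \land]
≡ b \lor \lnot a   [simplify]

b \lor \lnot a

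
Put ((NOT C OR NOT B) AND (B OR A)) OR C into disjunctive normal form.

(NOT C AND B) OR (NOT C AND A) OR (NOT B AND A) OR C

((NOT C OR NOT B) AND (B OR A)) OR C
≡ (NOT C AND B) OR (NOT C AND A) OR (NOT B AND B) OR (NOT B AND A) OR C   [distribute AND over OR]
≡ (NOT C AND B) OR (NOT C AND A) OR (NOT B AND A) OR C   [simplify]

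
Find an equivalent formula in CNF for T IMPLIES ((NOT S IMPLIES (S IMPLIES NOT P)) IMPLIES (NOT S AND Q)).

T IMPLIES ((NOT S IMPLIES (S IMPLIES NOT P)) IMPLIES (NOT S AND Q))
= NOT T OR ((NOT S IMPLIES (S IMPLIES NOT P)) IMPLIES (NOT S AND Q))   [eliminate IMPLIES]
= NOT T OR NOT (NOT S IMPLIES (S IMPLIES NOT P)) OR (NOT S AND Q)   [eliminate IMPLIES]
= NOT T OR NOT (NOT NOT S OR (S IMPLIES NOT P)) OR (NOT S AND Q)   [eliminate IMPLIES]
= NOT T OR NOT (NOT NOT S OR NOT S OR NOT P) OR (NOT S AND Q)   [eliminate IMPLIES]
= NOT T OR (NOT NOT NOT S AND NOT NOT S AND NOT NOT P) OR (NOT S AND Q)   [De Morgan]
= NOT T OR (NOT S AND NOT NOT S AND NOT NOT P) OR (NOT S AND Q)   [double negation]
= NOT T OR (NOT S AND S AND NOT NOT P) OR (NOT S AND Q)   [double negation]
= NOT T OR (NOT S AND S AND P) OR (NOT S AND Q)   [double negation]
= (NOT T OR NOT S OR NOT S) AND (NOT T OR NOT S OR Q) AND (NOT T OR S OR NOT S) AND (NOT T OR S OR Q) AND (NOT T OR P OR NOT S) AND (NOT T OR P OR Q)   [distribute OR over AND]
= (NOT T OR NOT S) AND (NOT T OR S OR Q) AND (NOT T OR P OR Q)   [simplify]

(NOT T OR NOT S) AND (NOT T OR S OR Q) AND (NOT T OR P OR Q)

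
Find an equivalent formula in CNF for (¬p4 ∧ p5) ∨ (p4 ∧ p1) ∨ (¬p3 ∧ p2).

(¬p4 ∨ p1 ∨ ¬p3) ∧ (¬p4 ∨ p1 ∨ p2) ∧ (p5 ∨ p4 ∨ ¬p3) ∧ (p5 ∨ p4 ∨ p2) ∧ (p5 ∨ p1 ∨ ¬p3) ∧ (p5 ∨ p1 ∨ p2)

(¬p4 ∧ p5) ∨ (p4 ∧ p1) ∨ (¬p3 ∧ p2)
≡ (¬p4 ∨ p4 ∨ ¬p3) ∧ (¬p4 ∨ p4 ∨ p2) ∧ (¬p4 ∨ p1 ∨ ¬p3) ∧ (¬p4 ∨ p1 ∨ p2) ∧ (p5 ∨ p4 ∨ ¬p3) ∧ (p5 ∨ p4 ∨ p2) ∧ (p5 ∨ p1 ∨ ¬p3) ∧ (p5 ∨ p1 ∨ p2)   [distribute ∨ over ∧]
≡ (¬p4 ∨ p1 ∨ ¬p3) ∧ (¬p4 ∨ p1 ∨ p2) ∧ (p5 ∨ p4 ∨ ¬p3) ∧ (p5 ∨ p4 ∨ p2) ∧ (p5 ∨ p1 ∨ ¬p3) ∧ (p5 ∨ p1 ∨ p2)   [simplify]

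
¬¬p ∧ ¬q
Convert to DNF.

¬¬p ∧ ¬q
≡ p ∧ ¬q   [double negation]

p ∧ ¬q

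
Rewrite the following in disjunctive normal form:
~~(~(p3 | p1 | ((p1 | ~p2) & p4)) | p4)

(~p3 & ~p1 & p2) | (~p3 & ~p1 & ~p4) | p4

~~(~(p3 | p1 | ((p1 | ~p2) & p4)) | p4)
⇔ ~(p3 | p1 | ((p1 | ~p2) & p4)) | p4
⇔ (~p3 & ~p1 & ~((p1 | ~p2) & p4)) | p4
⇔ (~p3 & ~p1 & (~(p1 | ~p2) | ~p4)) | p4
⇔ (~p3 & ~p1 & ((~p1 & ~~p2) | ~p4)) | p4
⇔ (~p3 & ~p1 & ((~p1 & p2) | ~p4)) | p4
⇔ (~p3 & ~p1 & ~p1 & p2) | (~p3 & ~p1 & ~p4) | p4
⇔ (~p3 & ~p1 & p2) | (~p3 & ~p1 & ~p4) | p4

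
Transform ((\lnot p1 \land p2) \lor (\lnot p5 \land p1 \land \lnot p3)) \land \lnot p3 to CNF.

(\lnot p1 \lor \lnot p5) \land (p2 \lor \lnot p5) \land (p2 \lor p1) \land \lnot p3

((\lnot p1 \land p2) \lor (\lnot p5 \land p1 \land \lnot p3)) \land \lnot p3
⇔ (\lnot p1 \lor \lnot p5) \land (\lnot p1 \lor p1) \land (\lnot p1 \lor \lnot p3) \land (p2 \lor \lnot p5) \land (p2 \lor p1) \land (p2 \lor \lnot p3) \land \lnot p3   — distribute \lor over \land
⇔ (\lnot p1 \lor \lnot p5) \land (p2 \lor \lnot p5) \land (p2 \lor p1) \land \lnot p3   — simplify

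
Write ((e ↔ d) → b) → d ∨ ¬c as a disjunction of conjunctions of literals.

((e ↔ d) → b) → d ∨ ¬c
≡ ¬((e ↔ d) → b) ∨ d ∨ ¬c
≡ ¬(¬(e ↔ d) ∨ b) ∨ d ∨ ¬c
≡ ¬(¬((e → d) ∧ (d → e)) ∨ b) ∨ d ∨ ¬c
≡ ¬(¬((¬e ∨ d) ∧ (d → e)) ∨ b) ∨ d ∨ ¬c
≡ ¬(¬((¬e ∨ d) ∧ (¬d ∨ e)) ∨ b) ∨ d ∨ ¬c
≡ ¬¬((¬e ∨ d) ∧ (¬d ∨ e)) ∧ ¬b ∨ d ∨ ¬c
≡ (¬e ∨ d) ∧ (¬d ∨ e) ∧ ¬b ∨ d ∨ ¬c
≡ ¬e ∧ ¬d ∧ ¬b ∨ ¬e ∧ e ∧ ¬b ∨ d ∧ ¬d ∧ ¬b ∨ d ∧ e ∧ ¬b ∨ d ∨ ¬c
≡ ¬e ∧ ¬d ∧ ¬b ∨ d ∨ ¬c

¬e ∧ ¬d ∧ ¬b ∨ d ∨ ¬c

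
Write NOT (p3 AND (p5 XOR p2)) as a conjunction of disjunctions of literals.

NOT (p3 AND (p5 XOR p2))
≡ NOT (p3 AND (p5 OR p2) AND NOT (p5 AND p2))
≡ NOT p3 OR NOT (p5 OR p2) OR NOT NOT (p5 AND p2)
≡ NOT p3 OR (NOT p5 AND NOT p2) OR NOT NOT (p5 AND p2)
≡ NOT p3 OR (NOT p5 AND NOT p2) OR (p5 AND p2)
≡ (NOT p3 OR NOT p5 OR p5) AND (NOT p3 OR NOT p5 OR p2) AND (NOT p3 OR NOT p2 OR p5) AND (NOT p3 OR NOT p2 OR p2)
≡ (NOT p3 OR NOT p5 OR p2) AND (NOT p3 OR NOT p2 OR p5)

(NOT p3 OR NOT p5 OR p2) AND (NOT p3 OR NOT p2 OR p5)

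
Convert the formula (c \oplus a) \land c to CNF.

(c \oplus a) \land c
≡ (c \lor a) \land \lnot (c \land a) \land c   [expand \oplus]
≡ (c \lor a) \land (\lnot c \lor \lnot a) \land c   [De Morgan]
≡ (\lnot c \lor \lnot a) \land c   [simplify]

(\lnot c \lor \lnot a) \land c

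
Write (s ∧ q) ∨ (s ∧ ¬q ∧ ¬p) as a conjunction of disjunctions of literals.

(s ∧ q) ∨ (s ∧ ¬q ∧ ¬p)
≡ (s ∨ s) ∧ (s ∨ ¬q) ∧ (s ∨ ¬p) ∧ (q ∨ s) ∧ (q ∨ ¬q) ∧ (q ∨ ¬p)
≡ s ∧ (q ∨ ¬p)

s ∧ (q ∨ ¬p)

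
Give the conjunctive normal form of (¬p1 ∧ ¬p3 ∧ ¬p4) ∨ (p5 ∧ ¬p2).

(¬p1 ∨ p5) ∧ (¬p1 ∨ ¬p2) ∧ (¬p3 ∨ p5) ∧ (¬p3 ∨ ¬p2) ∧ (¬p4 ∨ p5) ∧ (¬p4 ∨ ¬p2)

(¬p1 ∧ ¬p3 ∧ ¬p4) ∨ (p5 ∧ ¬p2)
≡ (¬p1 ∨ p5) ∧ (¬p1 ∨ ¬p2) ∧ (¬p3 ∨ p5) ∧ (¬p3 ∨ ¬p2) ∧ (¬p4 ∨ p5) ∧ (¬p4 ∨ ¬p2)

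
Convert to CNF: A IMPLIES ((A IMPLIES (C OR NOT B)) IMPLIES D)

(NOT A OR NOT C OR D) AND (NOT A OR B OR D)

A IMPLIES ((A IMPLIES (C OR NOT B)) IMPLIES D)
= NOT A OR ((A IMPLIES (C OR NOT B)) IMPLIES D)   — eliminate IMPLIES
= NOT A OR NOT (A IMPLIES (C OR NOT B)) OR D   — eliminate IMPLIES
= NOT A OR NOT (NOT A OR C OR NOT B) OR D   — eliminate IMPLIES
= NOT A OR (NOT NOT A AND NOT C AND NOT NOT B) OR D   — De Morgan
= NOT A OR (A AND NOT C AND NOT NOT B) OR D   — double negation
= NOT A OR (A AND NOT C AND B) OR D   — double negation
= (NOT A OR A OR D) AND (NOT A OR NOT C OR D) AND (NOT A OR B OR D)   — distribute OR over AND
= (NOT A OR NOT C OR D) AND (NOT A OR B OR D)   — simplify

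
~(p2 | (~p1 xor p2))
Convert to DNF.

~p2 & p1

~(p2 | (~p1 xor p2))
⇔ ~(p2 | (~p1 & ~p2) | (~~p1 & p2))   [expand xor]
⇔ ~p2 & ~(~p1 & ~p2) & ~(~~p1 & p2)   [De Morgan]
⇔ ~p2 & (~~p1 | ~~p2) & ~(~~p1 & p2)   [De Morgan]
⇔ ~p2 & (p1 | ~~p2) & ~(~~p1 & p2)   [double negation]
⇔ ~p2 & (p1 | p2) & ~(~~p1 & p2)   [double negation]
⇔ ~p2 & (p1 | p2) & (~~~p1 | ~p2)   [De Morgan]
⇔ ~p2 & (p1 | p2) & (~p1 | ~p2)   [double negation]
⇔ (~p2 & p1 & ~p1) | (~p2 & p1 & ~p2) | (~p2 & p2 & ~p1) | (~p2 & p2 & ~p2)   [distribute & over |]
⇔ ~p2 & p1   [simplify]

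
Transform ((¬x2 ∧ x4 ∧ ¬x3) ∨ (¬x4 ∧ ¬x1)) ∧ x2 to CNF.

(¬x2 ∨ ¬x4) ∧ (¬x2 ∨ ¬x1) ∧ (x4 ∨ ¬x1) ∧ (¬x3 ∨ ¬x4) ∧ (¬x3 ∨ ¬x1) ∧ x2

((¬x2 ∧ x4 ∧ ¬x3) ∨ (¬x4 ∧ ¬x1)) ∧ x2
⇔ (¬x2 ∨ ¬x4) ∧ (¬x2 ∨ ¬x1) ∧ (x4 ∨ ¬x4) ∧ (x4 ∨ ¬x1) ∧ (¬x3 ∨ ¬x4) ∧ (¬x3 ∨ ¬x1) ∧ x2   (distribute ∨ over ∧)
⇔ (¬x2 ∨ ¬x4) ∧ (¬x2 ∨ ¬x1) ∧ (x4 ∨ ¬x1) ∧ (¬x3 ∨ ¬x4) ∧ (¬x3 ∨ ¬x1) ∧ x2   (simplify)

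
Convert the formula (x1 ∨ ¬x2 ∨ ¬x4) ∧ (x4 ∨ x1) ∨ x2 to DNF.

(x1 ∨ ¬x2 ∨ ¬x4) ∧ (x4 ∨ x1) ∨ x2
= x1 ∧ x4 ∨ x1 ∧ x1 ∨ ¬x2 ∧ x4 ∨ ¬x2 ∧ x1 ∨ ¬x4 ∧ x4 ∨ ¬x4 ∧ x1 ∨ x2   [distribute ∧ over ∨]
= x1 ∨ ¬x2 ∧ x4 ∨ x2   [simplify]

x1 ∨ ¬x2 ∧ x4 ∨ x2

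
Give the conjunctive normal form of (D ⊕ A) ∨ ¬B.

(D ∨ A ∨ ¬B) ∧ (¬D ∨ ¬A ∨ ¬B)

(D ⊕ A) ∨ ¬B
= ((D ∨ A) ∧ ¬(D ∧ A)) ∨ ¬B   [expand ⊕]
= ((D ∨ A) ∧ (¬D ∨ ¬A)) ∨ ¬B   [De Morgan]
= (D ∨ A ∨ ¬B) ∧ (¬D ∨ ¬A ∨ ¬B)   [distribute ∨ over ∧]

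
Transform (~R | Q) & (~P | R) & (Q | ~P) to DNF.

(~R | Q) & (~P | R) & (Q | ~P)
⇔ (~R & ~P & Q) | (~R & ~P & ~P) | (~R & R & Q) | (~R & R & ~P) | (Q & ~P & Q) | (Q & ~P & ~P) | (Q & R & Q) | (Q & R & ~P)
⇔ (~R & ~P) | (Q & ~P) | (Q & R)

(~R & ~P) | (Q & ~P) | (Q & R)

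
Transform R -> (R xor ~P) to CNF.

R -> (R xor ~P)
⇔ ~R | (R xor ~P)   — eliminate ->
⇔ ~R | ((R | ~P) & ~(R & ~P))   — expand xor
⇔ ~R | ((R | ~P) & (~R | ~~P))   — De Morgan
⇔ ~R | ((R | ~P) & (~R | P))   — double negation
⇔ (~R | R | ~P) & (~R | ~R | P)   — distribute | over &
⇔ ~R | P   — simplify

~R | P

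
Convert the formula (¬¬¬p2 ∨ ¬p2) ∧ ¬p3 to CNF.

¬p2 ∧ ¬p3

(¬¬¬p2 ∨ ¬p2) ∧ ¬p3
≡ (¬p2 ∨ ¬p2) ∧ ¬p3   — double negation
≡ ¬p2 ∧ ¬p3   — simplify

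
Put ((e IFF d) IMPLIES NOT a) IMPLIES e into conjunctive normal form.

((e IFF d) IMPLIES NOT a) IMPLIES e
= NOT ((e IFF d) IMPLIES NOT a) OR e   [eliminate IMPLIES]
= NOT (NOT (e IFF d) OR NOT a) OR e   [eliminate IMPLIES]
= NOT (NOT ((e IMPLIES d) AND (d IMPLIES e)) OR NOT a) OR e   [eliminate IFF]
= NOT (NOT ((NOT e OR d) AND (d IMPLIES e)) OR NOT a) OR e   [eliminate IMPLIES]
= NOT (NOT ((NOT e OR d) AND (NOT d OR e)) OR NOT a) OR e   [eliminate IMPLIES]
= (NOT NOT ((NOT e OR d) AND (NOT d OR e)) AND NOT NOT a) OR e   [De Morgan]
= ((NOT e OR d) AND (NOT d OR e) AND NOT NOT a) OR e   [double negation]
= ((NOT e OR d) AND (NOT d OR e) AND a) OR e   [double negation]
= (NOT e OR d OR e) AND (NOT d OR e OR e) AND (a OR e)   [distribute OR over AND]
= (NOT d OR e) AND (a OR e)   [simplify]

(NOT d OR e) AND (a OR e)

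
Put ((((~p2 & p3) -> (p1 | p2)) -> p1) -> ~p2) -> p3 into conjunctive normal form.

(p3 | p1) & (p2 | p3)

((((~p2 & p3) -> (p1 | p2)) -> p1) -> ~p2) -> p3
⇔ ~((((~p2 & p3) -> (p1 | p2)) -> p1) -> ~p2) | p3   (eliminate ->)
⇔ ~(~(((~p2 & p3) -> (p1 | p2)) -> p1) | ~p2) | p3   (eliminate ->)
⇔ ~(~(~((~p2 & p3) -> (p1 | p2)) | p1) | ~p2) | p3   (eliminate ->)
⇔ ~(~(~(~(~p2 & p3) | p1 | p2) | p1) | ~p2) | p3   (eliminate ->)
⇔ (~~(~(~(~p2 & p3) | p1 | p2) | p1) & ~~p2) | p3   (De Morgan)
⇔ ((~(~(~p2 & p3) | p1 | p2) | p1) & ~~p2) | p3   (double negation)
⇔ (((~~(~p2 & p3) & ~p1 & ~p2) | p1) & ~~p2) | p3   (De Morgan)
⇔ (((~p2 & p3 & ~p1 & ~p2) | p1) & ~~p2) | p3   (double negation)
⇔ (((~p2 & p3 & ~p1 & ~p2) | p1) & p2) | p3   (double negation)
⇔ (~p2 | p1 | p3) & (p3 | p1 | p3) & (~p1 | p1 | p3) & (~p2 | p1 | p3) & (p2 | p3)   (distribute | over &)
⇔ (p3 | p1) & (p2 | p3)   (simplify)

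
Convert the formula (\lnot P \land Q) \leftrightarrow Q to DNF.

\lnot Q \lor (Q \land \lnot P)

(\lnot P \land Q) \leftrightarrow Q
≡ ((\lnot P \land Q) \to Q) \land (Q \to (\lnot P \land Q))   (eliminate \leftrightarrow)
≡ (\lnot (\lnot P \land Q) \lor Q) \land (Q \to (\lnot P \land Q))   (eliminate \to)
≡ (\lnot (\lnot P \land Q) \lor Q) \land (\lnot Q \lor (\lnot P \land Q))   (eliminate \to)
≡ (\lnot \lnot P \lor \lnot Q \lor Q) \land (\lnot Q \lor (\lnot P \land Q))   (De Morgan)
≡ (P \lor \lnot Q \lor Q) \land (\lnot Q \lor (\lnot P \land Q))   (double negation)
≡ (P \land \lnot Q) \lor (P \land \lnot P \land Q) \lor (\lnot Q \land \lnot Q) \lor (\lnot Q \land \lnot P \land Q) \lor (Q \land \lnot Q) \lor (Q \land \lnot P \land Q)   (distribute \land over \lor)
≡ \lnot Q \lor (Q \land \lnot P)   (simplify)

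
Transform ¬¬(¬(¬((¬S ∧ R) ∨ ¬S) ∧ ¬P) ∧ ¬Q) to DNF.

(¬S ∧ ¬Q) ∨ (P ∧ ¬Q)

¬¬(¬(¬((¬S ∧ R) ∨ ¬S) ∧ ¬P) ∧ ¬Q)
≡ ¬(¬((¬S ∧ R) ∨ ¬S) ∧ ¬P) ∧ ¬Q   [double negation]
≡ (¬¬((¬S ∧ R) ∨ ¬S) ∨ ¬¬P) ∧ ¬Q   [De Morgan]
≡ ((¬S ∧ R) ∨ ¬S ∨ ¬¬P) ∧ ¬Q   [double negation]
≡ ((¬S ∧ R) ∨ ¬S ∨ P) ∧ ¬Q   [double negation]
≡ (¬S ∧ R ∧ ¬Q) ∨ (¬S ∧ ¬Q) ∨ (P ∧ ¬Q)   [distribute ∧ over ∨]
≡ (¬S ∧ ¬Q) ∨ (P ∧ ¬Q)   [simplify]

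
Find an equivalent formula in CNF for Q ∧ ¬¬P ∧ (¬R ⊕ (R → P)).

Q ∧ P ∧ R

Q ∧ ¬¬P ∧ (¬R ⊕ (R → P))
≡ Q ∧ ¬¬P ∧ (¬R ∨ (R → P)) ∧ ¬(¬R ∧ (R → P))   [expand ⊕]
≡ Q ∧ ¬¬P ∧ (¬R ∨ ¬R ∨ P) ∧ ¬(¬R ∧ (R → P))   [eliminate →]
≡ Q ∧ ¬¬P ∧ (¬R ∨ ¬R ∨ P) ∧ ¬(¬R ∧ (¬R ∨ P))   [eliminate →]
≡ Q ∧ P ∧ (¬R ∨ ¬R ∨ P) ∧ ¬(¬R ∧ (¬R ∨ P))   [double negation]
≡ Q ∧ P ∧ (¬R ∨ ¬R ∨ P) ∧ (¬¬R ∨ ¬(¬R ∨ P))   [De Morgan]
≡ Q ∧ P ∧ (¬R ∨ ¬R ∨ P) ∧ (R ∨ ¬(¬R ∨ P))   [double negation]
≡ Q ∧ P ∧ (¬R ∨ ¬R ∨ P) ∧ (R ∨ (¬¬R ∧ ¬P))   [De Morgan]
≡ Q ∧ P ∧ (¬R ∨ ¬R ∨ P) ∧ (R ∨ (R ∧ ¬P))   [double negation]
≡ Q ∧ P ∧ (¬R ∨ ¬R ∨ P) ∧ (R ∨ R) ∧ (R ∨ ¬P)   [distribute ∨ over ∧]
≡ Q ∧ P ∧ R   [simplify]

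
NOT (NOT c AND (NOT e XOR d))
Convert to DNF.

NOT (NOT c AND (NOT e XOR d))
≡ NOT (NOT c AND ((NOT e AND NOT d) OR (NOT NOT e AND d)))   — expand XOR
≡ NOT NOT c OR NOT ((NOT e AND NOT d) OR (NOT NOT e AND d))   — De Morgan
≡ c OR NOT ((NOT e AND NOT d) OR (NOT NOT e AND d))   — double negation
≡ c OR (NOT (NOT e AND NOT d) AND NOT (NOT NOT e AND d))   — De Morgan
≡ c OR ((NOT NOT e OR NOT NOT d) AND NOT (NOT NOT e AND d))   — De Morgan
≡ c OR ((e OR NOT NOT d) AND NOT (NOT NOT e AND d))   — double negation
≡ c OR ((e OR d) AND NOT (NOT NOT e AND d))   — double negation
≡ c OR ((e OR d) AND (NOT NOT NOT e OR NOT d))   — De Morgan
≡ c OR ((e OR d) AND (NOT e OR NOT d))   — double negation
≡ c OR (e AND NOT e) OR (e AND NOT d) OR (d AND NOT e) OR (d AND NOT d)   — distribute AND over OR
≡ c OR (e AND NOT d) OR (d AND NOT e)   — simplify

c OR (e AND NOT d) OR (d AND NOT e)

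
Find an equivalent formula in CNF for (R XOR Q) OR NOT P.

(R XOR Q) OR NOT P
≡ ((R OR Q) AND NOT (R AND Q)) OR NOT P   [expand XOR]
≡ ((R OR Q) AND (NOT R OR NOT Q)) OR NOT P   [De Morgan]
≡ (R OR Q OR NOT P) AND (NOT R OR NOT Q OR NOT P)   [distribute OR over AND]

(R OR Q OR NOT P) AND (NOT R OR NOT Q OR NOT P)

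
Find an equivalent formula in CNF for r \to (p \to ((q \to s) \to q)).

r \to (p \to ((q \to s) \to q))
≡ \lnot r \lor (p \to ((q \to s) \to q))   — eliminate \to
≡ \lnot r \lor \lnot p \lor ((q \to s) \to q)   — eliminate \to
≡ \lnot r \lor \lnot p \lor \lnot (q \to s) \lor q   — eliminate \to
≡ \lnot r \lor \lnot p \lor \lnot (\lnot q \lor s) \lor q   — eliminate \to
≡ \lnot r \lor \lnot p \lor (\lnot \lnot q \land \lnot s) \lor q   — De Morgan
≡ \lnot r \lor \lnot p \lor (q \land \lnot s) \lor q   — double negation
≡ (\lnot r \lor \lnot p \lor q \lor q) \land (\lnot r \lor \lnot p \lor \lnot s \lor q)   — distribute \lor over \land
≡ \lnot r \lor \lnot p \lor q   — simplify

\lnot r \lor \lnot p \lor q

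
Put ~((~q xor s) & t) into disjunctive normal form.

(q & ~s) | (s & ~q) | ~t

~((~q xor s) & t)
≡ ~(((~q & ~s) | (~~q & s)) & t)   [expand xor]
≡ ~((~q & ~s) | (~~q & s)) | ~t   [De Morgan]
≡ (~(~q & ~s) & ~(~~q & s)) | ~t   [De Morgan]
≡ ((~~q | ~~s) & ~(~~q & s)) | ~t   [De Morgan]
≡ ((q | ~~s) & ~(~~q & s)) | ~t   [double negation]
≡ ((q | s) & ~(~~q & s)) | ~t   [double negation]
≡ ((q | s) & (~~~q | ~s)) | ~t   [De Morgan]
≡ ((q | s) & (~q | ~s)) | ~t   [double negation]
≡ (q & ~q) | (q & ~s) | (s & ~q) | (s & ~s) | ~t   [distribute & over |]
≡ (q & ~s) | (s & ~q) | ~t   [simplify]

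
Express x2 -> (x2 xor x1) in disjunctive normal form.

x2 -> (x2 xor x1)
⇔ ~x2 | (x2 xor x1)   [eliminate ->]
⇔ ~x2 | (x2 & ~x1) | (~x2 & x1)   [expand xor]
⇔ ~x2 | (x2 & ~x1)   [simplify]

~x2 | (x2 & ~x1)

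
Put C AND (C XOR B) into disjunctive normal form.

C AND (C XOR B)
⇔ C AND ((C AND NOT B) OR (NOT C AND B))   — expand XOR
⇔ (C AND C AND NOT B) OR (C AND NOT C AND B)   — distribute AND over OR
⇔ C AND NOT B   — simplify

C AND NOT B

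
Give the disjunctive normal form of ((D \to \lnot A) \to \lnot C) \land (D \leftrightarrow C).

(D \land A \land C) \lor (\lnot C \land \lnot D)

((D \to \lnot A) \to \lnot C) \land (D \leftrightarrow C)
= (\lnot (D \to \lnot A) \lor \lnot C) \land (D \leftrightarrow C)   — eliminate \to
= (\lnot (\lnot D \lor \lnot A) \lor \lnot C) \land (D \leftrightarrow C)   — eliminate \to
= (\lnot (\lnot D \lor \lnot A) \lor \lnot C) \land (D \to C) \land (C \to D)   — eliminate \leftrightarrow
= (\lnot (\lnot D \lor \lnot A) \lor \lnot C) \land (\lnot D \lor C) \land (C \to D)   — eliminate \to
= (\lnot (\lnot D \lor \lnot A) \lor \lnot C) \land (\lnot D \lor C) \land (\lnot C \lor D)   — eliminate \to
= ((\lnot \lnot D \land \lnot \lnot A) \lor \lnot C) \land (\lnot D \lor C) \land (\lnot C \lor D)   — De Morgan
= ((D \land \lnot \lnot A) \lor \lnot C) \land (\lnot D \lor C) \land (\lnot C \lor D)   — double negation
= ((D \land A) \lor \lnot C) \land (\lnot D \lor C) \land (\lnot C \lor D)   — double negation
= (D \land A \land \lnot D \land \lnot C) \lor (D \land A \land \lnot D \land D) \lor (D \land A \land C \land \lnot C) \lor (D \land A \land C \land D) \lor (\lnot C \land \lnot D \land \lnot C) \lor (\lnot C \land \lnot D \land D) \lor (\lnot C \land C \land \lnot C) \lor (\lnot C \land C \land D)   — distribute \land over \lor
= (D \land A \land C) \lor (\lnot C \land \lnot D)   — simplify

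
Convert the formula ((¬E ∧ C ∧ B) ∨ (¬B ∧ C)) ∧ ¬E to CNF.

((¬E ∧ C ∧ B) ∨ (¬B ∧ C)) ∧ ¬E
= (¬E ∨ ¬B) ∧ (¬E ∨ C) ∧ (C ∨ ¬B) ∧ (C ∨ C) ∧ (B ∨ ¬B) ∧ (B ∨ C) ∧ ¬E   — distribute ∨ over ∧
= C ∧ ¬E   — simplify

C ∧ ¬E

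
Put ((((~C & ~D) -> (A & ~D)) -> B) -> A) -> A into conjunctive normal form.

((((~C & ~D) -> (A & ~D)) -> B) -> A) -> A
⇔ ~((((~C & ~D) -> (A & ~D)) -> B) -> A) | A   [eliminate ->]
⇔ ~(~(((~C & ~D) -> (A & ~D)) -> B) | A) | A   [eliminate ->]
⇔ ~(~(~((~C & ~D) -> (A & ~D)) | B) | A) | A   [eliminate ->]
⇔ ~(~(~(~(~C & ~D) | (A & ~D)) | B) | A) | A   [eliminate ->]
⇔ (~~(~(~(~C & ~D) | (A & ~D)) | B) & ~A) | A   [De Morgan]
⇔ ((~(~(~C & ~D) | (A & ~D)) | B) & ~A) | A   [double negation]
⇔ (((~~(~C & ~D) & ~(A & ~D)) | B) & ~A) | A   [De Morgan]
⇔ (((~C & ~D & ~(A & ~D)) | B) & ~A) | A   [double negation]
⇔ (((~C & ~D & (~A | ~~D)) | B) & ~A) | A   [De Morgan]
⇔ (((~C & ~D & (~A | D)) | B) & ~A) | A   [double negation]
⇔ (~C | B | A) & (~D | B | A) & (~A | D | B | A) & (~A | A)   [distribute | over &]
⇔ (~C | B | A) & (~D | B | A)   [simplify]

(~C | B | A) & (~D | B | A)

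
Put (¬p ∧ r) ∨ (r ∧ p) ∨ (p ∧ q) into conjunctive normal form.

(r ∨ p) ∧ (r ∨ q)

(¬p ∧ r) ∨ (r ∧ p) ∨ (p ∧ q)
≡ (¬p ∨ r ∨ p) ∧ (¬p ∨ r ∨ q) ∧ (¬p ∨ p ∨ p) ∧ (¬p ∨ p ∨ q) ∧ (r ∨ r ∨ p) ∧ (r ∨ r ∨ q) ∧ (r ∨ p ∨ p) ∧ (r ∨ p ∨ q)   [distribute ∨ over ∧]
≡ (r ∨ p) ∧ (r ∨ q)   [simplify]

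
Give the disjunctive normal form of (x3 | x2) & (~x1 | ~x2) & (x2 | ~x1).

(x3 | x2) & (~x1 | ~x2) & (x2 | ~x1)
⇔ (x3 & ~x1 & x2) | (x3 & ~x1 & ~x1) | (x3 & ~x2 & x2) | (x3 & ~x2 & ~x1) | (x2 & ~x1 & x2) | (x2 & ~x1 & ~x1) | (x2 & ~x2 & x2) | (x2 & ~x2 & ~x1)   (distribute & over |)
⇔ (x3 & ~x1) | (x2 & ~x1)   (simplify)

(x3 & ~x1) | (x2 & ~x1)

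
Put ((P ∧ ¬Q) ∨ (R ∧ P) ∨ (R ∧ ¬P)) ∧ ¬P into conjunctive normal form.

((P ∧ ¬Q) ∨ (R ∧ P) ∨ (R ∧ ¬P)) ∧ ¬P
≡ (P ∨ R ∨ R) ∧ (P ∨ R ∨ ¬P) ∧ (P ∨ P ∨ R) ∧ (P ∨ P ∨ ¬P) ∧ (¬Q ∨ R ∨ R) ∧ (¬Q ∨ R ∨ ¬P) ∧ (¬Q ∨ P ∨ R) ∧ (¬Q ∨ P ∨ ¬P) ∧ ¬P   (distribute ∨ over ∧)
≡ (P ∨ R) ∧ (¬Q ∨ R) ∧ ¬P   (simplify)

(P ∨ R) ∧ (¬Q ∨ R) ∧ ¬P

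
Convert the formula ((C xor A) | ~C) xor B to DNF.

((C xor A) | ~C) xor B
= (((C xor A) | ~C) & ~B) | (~((C xor A) | ~C) & B)   — expand xor
= (((C & ~A) | (~C & A) | ~C) & ~B) | (~((C xor A) | ~C) & B)   — expand xor
= (((C & ~A) | (~C & A) | ~C) & ~B) | (~((C & ~A) | (~C & A) | ~C) & B)   — expand xor
= (((C & ~A) | (~C & A) | ~C) & ~B) | (~(C & ~A) & ~(~C & A) & ~~C & B)   — De Morgan
= (((C & ~A) | (~C & A) | ~C) & ~B) | ((~C | ~~A) & ~(~C & A) & ~~C & B)   — De Morgan
= (((C & ~A) | (~C & A) | ~C) & ~B) | ((~C | A) & ~(~C & A) & ~~C & B)   — double negation
= (((C & ~A) | (~C & A) | ~C) & ~B) | ((~C | A) & (~~C | ~A) & ~~C & B)   — De Morgan
= (((C & ~A) | (~C & A) | ~C) & ~B) | ((~C | A) & (C | ~A) & ~~C & B)   — double negation
= (((C & ~A) | (~C & A) | ~C) & ~B) | ((~C | A) & (C | ~A) & C & B)   — double negation
= (C & ~A & ~B) | (~C & A & ~B) | (~C & ~B) | (~C & C & C & B) | (~C & ~A & C & B) | (A & C & C & B) | (A & ~A & C & B)   — distribute & over |
= (C & ~A & ~B) | (~C & ~B) | (A & C & B)   — simplify

(C & ~A & ~B) | (~C & ~B) | (A & C & B)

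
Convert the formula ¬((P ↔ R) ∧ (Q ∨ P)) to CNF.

(P ∨ R ∨ ¬Q) ∧ (¬R ∨ ¬P)

¬((P ↔ R) ∧ (Q ∨ P))
⇔ ¬((P → R) ∧ (R → P) ∧ (Q ∨ P))   (eliminate ↔)
⇔ ¬((¬P ∨ R) ∧ (R → P) ∧ (Q ∨ P))   (eliminate →)
⇔ ¬((¬P ∨ R) ∧ (¬R ∨ P) ∧ (Q ∨ P))   (eliminate →)
⇔ ¬(¬P ∨ R) ∨ ¬(¬R ∨ P) ∨ ¬(Q ∨ P)   (De Morgan)
⇔ ¬¬P ∧ ¬R ∨ ¬(¬R ∨ P) ∨ ¬(Q ∨ P)   (De Morgan)
⇔ P ∧ ¬R ∨ ¬(¬R ∨ P) ∨ ¬(Q ∨ P)   (double negation)
⇔ P ∧ ¬R ∨ ¬¬R ∧ ¬P ∨ ¬(Q ∨ P)   (De Morgan)
⇔ P ∧ ¬R ∨ R ∧ ¬P ∨ ¬(Q ∨ P)   (double negation)
⇔ P ∧ ¬R ∨ R ∧ ¬P ∨ ¬Q ∧ ¬P   (De Morgan)
⇔ (P ∨ R ∨ ¬Q) ∧ (P ∨ R ∨ ¬P) ∧ (P ∨ ¬P ∨ ¬Q) ∧ (P ∨ ¬P ∨ ¬P) ∧ (¬R ∨ R ∨ ¬Q) ∧ (¬R ∨ R ∨ ¬P) ∧ (¬R ∨ ¬P ∨ ¬Q) ∧ (¬R ∨ ¬P ∨ ¬P)   (distribute ∨ over ∧)
⇔ (P ∨ R ∨ ¬Q) ∧ (¬R ∨ ¬P)   (simplify)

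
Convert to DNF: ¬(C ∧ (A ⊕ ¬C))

¬C ∨ (¬A ∧ C)

¬(C ∧ (A ⊕ ¬C))
= ¬(C ∧ ((A ∧ ¬¬C) ∨ (¬A ∧ ¬C)))   (expand ⊕)
= ¬C ∨ ¬((A ∧ ¬¬C) ∨ (¬A ∧ ¬C))   (De Morgan)
= ¬C ∨ (¬(A ∧ ¬¬C) ∧ ¬(¬A ∧ ¬C))   (De Morgan)
= ¬C ∨ ((¬A ∨ ¬¬¬C) ∧ ¬(¬A ∧ ¬C))   (De Morgan)
= ¬C ∨ ((¬A ∨ ¬C) ∧ ¬(¬A ∧ ¬C))   (double negation)
= ¬C ∨ ((¬A ∨ ¬C) ∧ (¬¬A ∨ ¬¬C))   (De Morgan)
= ¬C ∨ ((¬A ∨ ¬C) ∧ (A ∨ ¬¬C))   (double negation)
= ¬C ∨ ((¬A ∨ ¬C) ∧ (A ∨ C))   (double negation)
= ¬C ∨ (¬A ∧ A) ∨ (¬A ∧ C) ∨ (¬C ∧ A) ∨ (¬C ∧ C)   (distribute ∧ over ∨)
= ¬C ∨ (¬A ∧ C)   (simplify)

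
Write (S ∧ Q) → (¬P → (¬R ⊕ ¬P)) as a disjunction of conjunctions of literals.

¬S ∨ ¬Q ∨ P ∨ (R ∧ ¬P)

(S ∧ Q) → (¬P → (¬R ⊕ ¬P))
⇔ ¬(S ∧ Q) ∨ (¬P → (¬R ⊕ ¬P))   [eliminate →]
⇔ ¬(S ∧ Q) ∨ ¬¬P ∨ (¬R ⊕ ¬P)   [eliminate →]
⇔ ¬(S ∧ Q) ∨ ¬¬P ∨ (¬R ∧ ¬¬P) ∨ (¬¬R ∧ ¬P)   [expand ⊕]
⇔ ¬S ∨ ¬Q ∨ ¬¬P ∨ (¬R ∧ ¬¬P) ∨ (¬¬R ∧ ¬P)   [De Morgan]
⇔ ¬S ∨ ¬Q ∨ P ∨ (¬R ∧ ¬¬P) ∨ (¬¬R ∧ ¬P)   [double negation]
⇔ ¬S ∨ ¬Q ∨ P ∨ (¬R ∧ P) ∨ (¬¬R ∧ ¬P)   [double negation]
⇔ ¬S ∨ ¬Q ∨ P ∨ (¬R ∧ P) ∨ (R ∧ ¬P)   [double negation]
⇔ ¬S ∨ ¬Q ∨ P ∨ (R ∧ ¬P)   [simplify]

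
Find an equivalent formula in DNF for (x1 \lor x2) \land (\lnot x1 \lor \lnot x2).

(x1 \lor x2) \land (\lnot x1 \lor \lnot x2)
⇔ (x1 \land \lnot x1) \lor (x1 \land \lnot x2) \lor (x2 \land \lnot x1) \lor (x2 \land \lnot x2)
⇔ (x1 \land \lnot x2) \lor (x2 \land \lnot x1)

(x1 \land \lnot x2) \lor (x2 \land \lnot x1)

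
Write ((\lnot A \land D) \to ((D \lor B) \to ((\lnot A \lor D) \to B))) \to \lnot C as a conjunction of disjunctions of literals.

(\lnot A \lor \lnot C) \land (D \lor \lnot C) \land (\lnot B \lor \lnot C)

((\lnot A \land D) \to ((D \lor B) \to ((\lnot A \lor D) \to B))) \to \lnot C
≡ \lnot ((\lnot A \land D) \to ((D \lor B) \to ((\lnot A \lor D) \to B))) \lor \lnot C   — eliminate \to
≡ \lnot (\lnot (\lnot A \land D) \lor ((D \lor B) \to ((\lnot A \lor D) \to B))) \lor \lnot C   — eliminate \to
≡ \lnot (\lnot (\lnot A \land D) \lor \lnot (D \lor B) \lor ((\lnot A \lor D) \to B)) \lor \lnot C   — eliminate \to
≡ \lnot (\lnot (\lnot A \land D) \lor \lnot (D \lor B) \lor \lnot (\lnot A \lor D) \lor B) \lor \lnot C   — eliminate \to
≡ (\lnot \lnot (\lnot A \land D) \land \lnot \lnot (D \lor B) \land \lnot \lnot (\lnot A \lor D) \land \lnot B) \lor \lnot C   — De Morgan
≡ (\lnot A \land D \land \lnot \lnot (D \lor B) \land \lnot \lnot (\lnot A \lor D) \land \lnot B) \lor \lnot C   — double negation
≡ (\lnot A \land D \land (D \lor B) \land \lnot \lnot (\lnot A \lor D) \land \lnot B) \lor \lnot C   — double negation
≡ (\lnot A \land D \land (D \lor B) \land (\lnot A \lor D) \land \lnot B) \lor \lnot C   — double negation
≡ (\lnot A \lor \lnot C) \land (D \lor \lnot C) \land (D \lor B \lor \lnot C) \land (\lnot A \lor D \lor \lnot C) \land (\lnot B \lor \lnot C)   — distribute \lor over \land
≡ (\lnot A \lor \lnot C) \land (D \lor \lnot C) \land (\lnot B \lor \lnot C)   — simplify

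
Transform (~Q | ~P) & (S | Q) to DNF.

(~Q | ~P) & (S | Q)
≡ (~Q & S) | (~Q & Q) | (~P & S) | (~P & Q)   [distribute & over |]
≡ (~Q & S) | (~P & S) | (~P & Q)   [simplify]

(~Q & S) | (~P & S) | (~P & Q)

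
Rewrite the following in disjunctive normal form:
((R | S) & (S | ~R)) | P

S | P

((R | S) & (S | ~R)) | P
≡ (R & S) | (R & ~R) | (S & S) | (S & ~R) | P   — distribute & over |
≡ S | P   — simplify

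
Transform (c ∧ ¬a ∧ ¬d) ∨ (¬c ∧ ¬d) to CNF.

(c ∧ ¬a ∧ ¬d) ∨ (¬c ∧ ¬d)
⇔ (c ∨ ¬c) ∧ (c ∨ ¬d) ∧ (¬a ∨ ¬c) ∧ (¬a ∨ ¬d) ∧ (¬d ∨ ¬c) ∧ (¬d ∨ ¬d)   [distribute ∨ over ∧]
⇔ (¬a ∨ ¬c) ∧ ¬d   [simplify]

(¬a ∨ ¬c) ∧ ¬d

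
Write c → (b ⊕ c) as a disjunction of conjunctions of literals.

c → (b ⊕ c)
⇔ ¬c ∨ (b ⊕ c)
⇔ ¬c ∨ (b ∧ ¬c) ∨ (¬b ∧ c)
⇔ ¬c ∨ (¬b ∧ c)

¬c ∨ (¬b ∧ c)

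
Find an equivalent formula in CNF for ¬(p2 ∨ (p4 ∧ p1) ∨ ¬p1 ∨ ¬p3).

¬(p2 ∨ (p4 ∧ p1) ∨ ¬p1 ∨ ¬p3)
≡ ¬p2 ∧ ¬(p4 ∧ p1) ∧ ¬¬p1 ∧ ¬¬p3   (De Morgan)
≡ ¬p2 ∧ (¬p4 ∨ ¬p1) ∧ ¬¬p1 ∧ ¬¬p3   (De Morgan)
≡ ¬p2 ∧ (¬p4 ∨ ¬p1) ∧ p1 ∧ ¬¬p3   (double negation)
≡ ¬p2 ∧ (¬p4 ∨ ¬p1) ∧ p1 ∧ p3   (double negation)

¬p2 ∧ (¬p4 ∨ ¬p1) ∧ p1 ∧ p3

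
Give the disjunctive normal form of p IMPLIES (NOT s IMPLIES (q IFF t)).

p IMPLIES (NOT s IMPLIES (q IFF t))
= NOT p OR (NOT s IMPLIES (q IFF t))   — eliminate IMPLIES
= NOT p OR NOT NOT s OR (q IFF t)   — eliminate IMPLIES
= NOT p OR NOT NOT s OR ((q IMPLIES t) AND (t IMPLIES q))   — eliminate IFF
= NOT p OR NOT NOT s OR ((NOT q OR t) AND (t IMPLIES q))   — eliminate IMPLIES
= NOT p OR NOT NOT s OR ((NOT q OR t) AND (NOT t OR q))   — eliminate IMPLIES
= NOT p OR s OR ((NOT q OR t) AND (NOT t OR q))   — double negation
= NOT p OR s OR (NOT q AND NOT t) OR (NOT q AND q) OR (t AND NOT t) OR (t AND q)   — distribute AND over OR
= NOT p OR s OR (NOT q AND NOT t) OR (t AND q)   — simplify

NOT p OR s OR (NOT q AND NOT t) OR (t AND q)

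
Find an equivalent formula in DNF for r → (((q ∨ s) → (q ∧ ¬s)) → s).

¬r ∨ s

r → (((q ∨ s) → (q ∧ ¬s)) → s)
≡ ¬r ∨ (((q ∨ s) → (q ∧ ¬s)) → s)
≡ ¬r ∨ ¬((q ∨ s) → (q ∧ ¬s)) ∨ s
≡ ¬r ∨ ¬(¬(q ∨ s) ∨ (q ∧ ¬s)) ∨ s
≡ ¬r ∨ (¬¬(q ∨ s) ∧ ¬(q ∧ ¬s)) ∨ s
≡ ¬r ∨ ((q ∨ s) ∧ ¬(q ∧ ¬s)) ∨ s
≡ ¬r ∨ ((q ∨ s) ∧ (¬q ∨ ¬¬s)) ∨ s
≡ ¬r ∨ ((q ∨ s) ∧ (¬q ∨ s)) ∨ s
≡ ¬r ∨ (q ∧ ¬q) ∨ (q ∧ s) ∨ (s ∧ ¬q) ∨ (s ∧ s) ∨ s
≡ ¬r ∨ s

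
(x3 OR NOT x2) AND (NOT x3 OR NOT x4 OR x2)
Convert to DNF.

(x3 OR NOT x2) AND (NOT x3 OR NOT x4 OR x2)
≡ (x3 AND NOT x3) OR (x3 AND NOT x4) OR (x3 AND x2) OR (NOT x2 AND NOT x3) OR (NOT x2 AND NOT x4) OR (NOT x2 AND x2)   (distribute AND over OR)
≡ (x3 AND NOT x4) OR (x3 AND x2) OR (NOT x2 AND NOT x3) OR (NOT x2 AND NOT x4)   (simplify)

(x3 AND NOT x4) OR (x3 AND x2) OR (NOT x2 AND NOT x3) OR (NOT x2 AND NOT x4)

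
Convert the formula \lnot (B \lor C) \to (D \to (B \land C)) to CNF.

B \lor C \lor \lnot D

\lnot (B \lor C) \to (D \to (B \land C))
= \lnot \lnot (B \lor C) \lor (D \to (B \land C))   (eliminate \to)
= \lnot \lnot (B \lor C) \lor \lnot D \lor (B \land C)   (eliminate \to)
= B \lor C \lor \lnot D \lor (B \land C)   (double negation)
= (B \lor C \lor \lnot D \lor B) \land (B \lor C \lor \lnot D \lor C)   (distribute \lor over \land)
= B \lor C \lor \lnot D   (simplify)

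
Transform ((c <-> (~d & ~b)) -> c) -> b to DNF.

((c <-> (~d & ~b)) -> c) -> b
≡ ~((c <-> (~d & ~b)) -> c) | b   — eliminate ->
≡ ~(~(c <-> (~d & ~b)) | c) | b   — eliminate ->
≡ ~(~((c -> (~d & ~b)) & ((~d & ~b) -> c)) | c) | b   — eliminate <->
≡ ~(~((~c | (~d & ~b)) & ((~d & ~b) -> c)) | c) | b   — eliminate ->
≡ ~(~((~c | (~d & ~b)) & (~(~d & ~b) | c)) | c) | b   — eliminate ->
≡ (~~((~c | (~d & ~b)) & (~(~d & ~b) | c)) & ~c) | b   — De Morgan
≡ ((~c | (~d & ~b)) & (~(~d & ~b) | c) & ~c) | b   — double negation
≡ ((~c | (~d & ~b)) & (~~d | ~~b | c) & ~c) | b   — De Morgan
≡ ((~c | (~d & ~b)) & (d | ~~b | c) & ~c) | b   — double negation
≡ ((~c | (~d & ~b)) & (d | b | c) & ~c) | b   — double negation
≡ (~c & d & ~c) | (~c & b & ~c) | (~c & c & ~c) | (~d & ~b & d & ~c) | (~d & ~b & b & ~c) | (~d & ~b & c & ~c) | b   — distribute & over |
≡ (~c & d) | b   — simplify

(~c & d) | b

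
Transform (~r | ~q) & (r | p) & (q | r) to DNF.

(~r & p & q) | (~q & r)

(~r | ~q) & (r | p) & (q | r)
≡ (~r & r & q) | (~r & r & r) | (~r & p & q) | (~r & p & r) | (~q & r & q) | (~q & r & r) | (~q & p & q) | (~q & p & r)   — distribute & over |
≡ (~r & p & q) | (~q & r)   — simplify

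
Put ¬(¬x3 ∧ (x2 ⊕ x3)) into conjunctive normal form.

¬(¬x3 ∧ (x2 ⊕ x3))
= ¬(¬x3 ∧ (x2 ∨ x3) ∧ ¬(x2 ∧ x3))   [expand ⊕]
= ¬¬x3 ∨ ¬(x2 ∨ x3) ∨ ¬¬(x2 ∧ x3)   [De Morgan]
= x3 ∨ ¬(x2 ∨ x3) ∨ ¬¬(x2 ∧ x3)   [double negation]
= x3 ∨ (¬x2 ∧ ¬x3) ∨ ¬¬(x2 ∧ x3)   [De Morgan]
= x3 ∨ (¬x2 ∧ ¬x3) ∨ (x2 ∧ x3)   [double negation]
= (x3 ∨ ¬x2 ∨ x2) ∧ (x3 ∨ ¬x2 ∨ x3) ∧ (x3 ∨ ¬x3 ∨ x2) ∧ (x3 ∨ ¬x3 ∨ x3)   [distribute ∨ over ∧]
= x3 ∨ ¬x2   [simplify]

x3 ∨ ¬x2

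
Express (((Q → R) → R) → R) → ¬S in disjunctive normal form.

(((Q → R) → R) → R) → ¬S
≡ ¬(((Q → R) → R) → R) ∨ ¬S
≡ ¬(¬((Q → R) → R) ∨ R) ∨ ¬S
≡ ¬(¬(¬(Q → R) ∨ R) ∨ R) ∨ ¬S
≡ ¬(¬(¬(¬Q ∨ R) ∨ R) ∨ R) ∨ ¬S
≡ (¬¬(¬(¬Q ∨ R) ∨ R) ∧ ¬R) ∨ ¬S
≡ ((¬(¬Q ∨ R) ∨ R) ∧ ¬R) ∨ ¬S
≡ (((¬¬Q ∧ ¬R) ∨ R) ∧ ¬R) ∨ ¬S
≡ (((Q ∧ ¬R) ∨ R) ∧ ¬R) ∨ ¬S
≡ (Q ∧ ¬R ∧ ¬R) ∨ (R ∧ ¬R) ∨ ¬S
≡ (Q ∧ ¬R) ∨ ¬S

(Q ∧ ¬R) ∨ ¬S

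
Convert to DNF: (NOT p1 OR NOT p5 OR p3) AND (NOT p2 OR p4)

(NOT p1 OR NOT p5 OR p3) AND (NOT p2 OR p4)
≡ (NOT p1 AND NOT p2) OR (NOT p1 AND p4) OR (NOT p5 AND NOT p2) OR (NOT p5 AND p4) OR (p3 AND NOT p2) OR (p3 AND p4)   [distribute AND over OR]

(NOT p1 AND NOT p2) OR (NOT p1 AND p4) OR (NOT p5 AND NOT p2) OR (NOT p5 AND p4) OR (p3 AND NOT p2) OR (p3 AND p4)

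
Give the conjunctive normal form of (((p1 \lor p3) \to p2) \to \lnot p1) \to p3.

(((p1 \lor p3) \to p2) \to \lnot p1) \to p3
= \lnot (((p1 \lor p3) \to p2) \to \lnot p1) \lor p3   [eliminate \to]
= \lnot (\lnot ((p1 \lor p3) \to p2) \lor \lnot p1) \lor p3   [eliminate \to]
= \lnot (\lnot (\lnot (p1 \lor p3) \lor p2) \lor \lnot p1) \lor p3   [eliminate \to]
= (\lnot \lnot (\lnot (p1 \lor p3) \lor p2) \land \lnot \lnot p1) \lor p3   [De Morgan]
= ((\lnot (p1 \lor p3) \lor p2) \land \lnot \lnot p1) \lor p3   [double negation]
= (((\lnot p1 \land \lnot p3) \lor p2) \land \lnot \lnot p1) \lor p3   [De Morgan]
= (((\lnot p1 \land \lnot p3) \lor p2) \land p1) \lor p3   [double negation]
= (\lnot p1 \lor p2 \lor p3) \land (\lnot p3 \lor p2 \lor p3) \land (p1 \lor p3)   [distribute \lor over \land]
= (\lnot p1 \lor p2 \lor p3) \land (p1 \lor p3)   [simplify]

(\lnot p1 \lor p2 \lor p3) \land (p1 \lor p3)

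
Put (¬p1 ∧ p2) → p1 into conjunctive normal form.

(¬p1 ∧ p2) → p1
⇔ ¬(¬p1 ∧ p2) ∨ p1   [eliminate →]
⇔ ¬¬p1 ∨ ¬p2 ∨ p1   [De Morgan]
⇔ p1 ∨ ¬p2 ∨ p1   [double negation]
⇔ p1 ∨ ¬p2   [simplify]

p1 ∨ ¬p2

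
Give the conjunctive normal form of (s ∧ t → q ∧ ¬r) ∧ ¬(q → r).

(s ∧ t → q ∧ ¬r) ∧ ¬(q → r)
≡ (¬(s ∧ t) ∨ q ∧ ¬r) ∧ ¬(q → r)
≡ (¬(s ∧ t) ∨ q ∧ ¬r) ∧ ¬(¬q ∨ r)
≡ (¬s ∨ ¬t ∨ q ∧ ¬r) ∧ ¬(¬q ∨ r)
≡ (¬s ∨ ¬t ∨ q ∧ ¬r) ∧ ¬¬q ∧ ¬r
≡ (¬s ∨ ¬t ∨ q ∧ ¬r) ∧ q ∧ ¬r
≡ (¬s ∨ ¬t ∨ q) ∧ (¬s ∨ ¬t ∨ ¬r) ∧ q ∧ ¬r
≡ q ∧ ¬r

q ∧ ¬r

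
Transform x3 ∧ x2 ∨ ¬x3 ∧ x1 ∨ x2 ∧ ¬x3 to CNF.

(x2 ∨ ¬x3) ∧ (x2 ∨ x1)

x3 ∧ x2 ∨ ¬x3 ∧ x1 ∨ x2 ∧ ¬x3
⇔ (x3 ∨ ¬x3 ∨ x2) ∧ (x3 ∨ ¬x3 ∨ ¬x3) ∧ (x3 ∨ x1 ∨ x2) ∧ (x3 ∨ x1 ∨ ¬x3) ∧ (x2 ∨ ¬x3 ∨ x2) ∧ (x2 ∨ ¬x3 ∨ ¬x3) ∧ (x2 ∨ x1 ∨ x2) ∧ (x2 ∨ x1 ∨ ¬x3)   — distribute ∨ over ∧
⇔ (x2 ∨ ¬x3) ∧ (x2 ∨ x1)   — simplify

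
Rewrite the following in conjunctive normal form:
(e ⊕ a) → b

(¬e ∨ a ∨ b) ∧ (¬a ∨ e ∨ b)

(e ⊕ a) → b
⇔ ¬(e ⊕ a) ∨ b   [eliminate →]
⇔ ¬((e ∨ a) ∧ ¬(e ∧ a)) ∨ b   [expand ⊕]
⇔ ¬(e ∨ a) ∨ ¬¬(e ∧ a) ∨ b   [De Morgan]
⇔ (¬e ∧ ¬a) ∨ ¬¬(e ∧ a) ∨ b   [De Morgan]
⇔ (¬e ∧ ¬a) ∨ (e ∧ a) ∨ b   [double negation]
⇔ (¬e ∨ e ∨ b) ∧ (¬e ∨ a ∨ b) ∧ (¬a ∨ e ∨ b) ∧ (¬a ∨ a ∨ b)   [distribute ∨ over ∧]
⇔ (¬e ∨ a ∨ b) ∧ (¬a ∨ e ∨ b)   [simplify]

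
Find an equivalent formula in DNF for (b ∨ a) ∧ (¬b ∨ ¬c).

(b ∨ a) ∧ (¬b ∨ ¬c)
≡ (b ∧ ¬b) ∨ (b ∧ ¬c) ∨ (a ∧ ¬b) ∨ (a ∧ ¬c)   [distribute ∧ over ∨]
≡ (b ∧ ¬c) ∨ (a ∧ ¬b) ∨ (a ∧ ¬c)   [simplify]

(b ∧ ¬c) ∨ (a ∧ ¬b) ∨ (a ∧ ¬c)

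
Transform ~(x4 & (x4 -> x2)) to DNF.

~(x4 & (x4 -> x2))
≡ ~(x4 & (~x4 | x2))   [eliminate ->]
≡ ~x4 | ~(~x4 | x2)   [De Morgan]
≡ ~x4 | (~~x4 & ~x2)   [De Morgan]
≡ ~x4 | (x4 & ~x2)   [double negation]

~x4 | (x4 & ~x2)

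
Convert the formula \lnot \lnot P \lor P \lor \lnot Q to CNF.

\lnot \lnot P \lor P \lor \lnot Q
⇔ P \lor P \lor \lnot Q   [double negation]
⇔ P \lor \lnot Q   [simplify]

P \lor \lnot Q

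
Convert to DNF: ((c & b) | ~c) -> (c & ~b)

((c & b) | ~c) -> (c & ~b)
≡ ~((c & b) | ~c) | (c & ~b)   [eliminate ->]
≡ (~(c & b) & ~~c) | (c & ~b)   [De Morgan]
≡ ((~c | ~b) & ~~c) | (c & ~b)   [De Morgan]
≡ ((~c | ~b) & c) | (c & ~b)   [double negation]
≡ (~c & c) | (~b & c) | (c & ~b)   [distribute & over |]
≡ ~b & c   [simplify]

~b & c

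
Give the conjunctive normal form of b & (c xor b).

b & (~c | ~b)

b & (c xor b)
= b & (c | b) & ~(c & b)   [expand xor]
= b & (c | b) & (~c | ~b)   [De Morgan]
= b & (~c | ~b)   [simplify]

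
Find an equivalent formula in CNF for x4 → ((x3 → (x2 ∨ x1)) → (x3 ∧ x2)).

x4 → ((x3 → (x2 ∨ x1)) → (x3 ∧ x2))
≡ ¬x4 ∨ ((x3 → (x2 ∨ x1)) → (x3 ∧ x2))   [eliminate →]
≡ ¬x4 ∨ ¬(x3 → (x2 ∨ x1)) ∨ (x3 ∧ x2)   [eliminate →]
≡ ¬x4 ∨ ¬(¬x3 ∨ x2 ∨ x1) ∨ (x3 ∧ x2)   [eliminate →]
≡ ¬x4 ∨ (¬¬x3 ∧ ¬x2 ∧ ¬x1) ∨ (x3 ∧ x2)   [De Morgan]
≡ ¬x4 ∨ (x3 ∧ ¬x2 ∧ ¬x1) ∨ (x3 ∧ x2)   [double negation]
≡ (¬x4 ∨ x3 ∨ x3) ∧ (¬x4 ∨ x3 ∨ x2) ∧ (¬x4 ∨ ¬x2 ∨ x3) ∧ (¬x4 ∨ ¬x2 ∨ x2) ∧ (¬x4 ∨ ¬x1 ∨ x3) ∧ (¬x4 ∨ ¬x1 ∨ x2)   [distribute ∨ over ∧]
≡ (¬x4 ∨ x3) ∧ (¬x4 ∨ ¬x1 ∨ x2)   [simplify]

(¬x4 ∨ x3) ∧ (¬x4 ∨ ¬x1 ∨ x2)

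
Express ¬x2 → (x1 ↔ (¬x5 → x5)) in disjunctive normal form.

x2 ∨ (¬x1 ∧ ¬x5) ∨ (x5 ∧ x1)

¬x2 → (x1 ↔ (¬x5 → x5))
≡ ¬¬x2 ∨ (x1 ↔ (¬x5 → x5))   [eliminate →]
≡ ¬¬x2 ∨ ((x1 → (¬x5 → x5)) ∧ ((¬x5 → x5) → x1))   [eliminate ↔]
≡ ¬¬x2 ∨ ((¬x1 ∨ (¬x5 → x5)) ∧ ((¬x5 → x5) → x1))   [eliminate →]
≡ ¬¬x2 ∨ ((¬x1 ∨ ¬¬x5 ∨ x5) ∧ ((¬x5 → x5) → x1))   [eliminate →]
≡ ¬¬x2 ∨ ((¬x1 ∨ ¬¬x5 ∨ x5) ∧ (¬(¬x5 → x5) ∨ x1))   [eliminate →]
≡ ¬¬x2 ∨ ((¬x1 ∨ ¬¬x5 ∨ x5) ∧ (¬(¬¬x5 ∨ x5) ∨ x1))   [eliminate →]
≡ x2 ∨ ((¬x1 ∨ ¬¬x5 ∨ x5) ∧ (¬(¬¬x5 ∨ x5) ∨ x1))   [double negation]
≡ x2 ∨ ((¬x1 ∨ x5 ∨ x5) ∧ (¬(¬¬x5 ∨ x5) ∨ x1))   [double negation]
≡ x2 ∨ ((¬x1 ∨ x5 ∨ x5) ∧ ((¬¬¬x5 ∧ ¬x5) ∨ x1))   [De Morgan]
≡ x2 ∨ ((¬x1 ∨ x5 ∨ x5) ∧ ((¬x5 ∧ ¬x5) ∨ x1))   [double negation]
≡ x2 ∨ (¬x1 ∧ ¬x5 ∧ ¬x5) ∨ (¬x1 ∧ x1) ∨ (x5 ∧ ¬x5 ∧ ¬x5) ∨ (x5 ∧ x1) ∨ (x5 ∧ ¬x5 ∧ ¬x5) ∨ (x5 ∧ x1)   [distribute ∧ over ∨]
≡ x2 ∨ (¬x1 ∧ ¬x5) ∨ (x5 ∧ x1)   [simplify]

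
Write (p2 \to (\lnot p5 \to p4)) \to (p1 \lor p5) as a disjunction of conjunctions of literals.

(p2 \to (\lnot p5 \to p4)) \to (p1 \lor p5)
= \lnot (p2 \to (\lnot p5 \to p4)) \lor p1 \lor p5   [eliminate \to]
= \lnot (\lnot p2 \lor (\lnot p5 \to p4)) \lor p1 \lor p5   [eliminate \to]
= \lnot (\lnot p2 \lor \lnot \lnot p5 \lor p4) \lor p1 \lor p5   [eliminate \to]
= (\lnot \lnot p2 \land \lnot \lnot \lnot p5 \land \lnot p4) \lor p1 \lor p5   [De Morgan]
= (p2 \land \lnot \lnot \lnot p5 \land \lnot p4) \lor p1 \lor p5   [double negation]
= (p2 \land \lnot p5 \land \lnot p4) \lor p1 \lor p5   [double negation]

(p2 \land \lnot p5 \land \lnot p4) \lor p1 \lor p5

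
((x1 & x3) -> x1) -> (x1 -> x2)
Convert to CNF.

((x1 & x3) -> x1) -> (x1 -> x2)
= ~((x1 & x3) -> x1) | (x1 -> x2)   [eliminate ->]
= ~(~(x1 & x3) | x1) | (x1 -> x2)   [eliminate ->]
= ~(~(x1 & x3) | x1) | ~x1 | x2   [eliminate ->]
= (~~(x1 & x3) & ~x1) | ~x1 | x2   [De Morgan]
= (x1 & x3 & ~x1) | ~x1 | x2   [double negation]
= (x1 | ~x1 | x2) & (x3 | ~x1 | x2) & (~x1 | ~x1 | x2)   [distribute | over &]
= ~x1 | x2   [simplify]

~x1 | x2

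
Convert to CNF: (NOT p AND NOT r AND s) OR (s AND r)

(NOT p OR r) AND s

(NOT p AND NOT r AND s) OR (s AND r)
≡ (NOT p OR s) AND (NOT p OR r) AND (NOT r OR s) AND (NOT r OR r) AND (s OR s) AND (s OR r)   (distribute OR over AND)
≡ (NOT p OR r) AND s   (simplify)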